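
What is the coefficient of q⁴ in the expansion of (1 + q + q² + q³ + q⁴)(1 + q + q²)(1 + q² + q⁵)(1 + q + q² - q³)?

(1 + q + q² + q³ + q⁴) has coefficients 1,1,1,1,1 for degrees 0…4.
(1 + q + q²) has coefficients 1,1,1,0,0 for degrees 0…4.
Multiplying by (1 + q² + q⁵) gives running coefficients 1,1,2,1,1 for degrees 0…4.
Finally multiplying by (1 + q + q² - q³), the product of all factors after the first has coefficients 1,2,4,3,3 for degrees 0…4.
[q⁴] = 1·3 + 1·3 + 1·4 + 1·2 + 1·1 = 13.

13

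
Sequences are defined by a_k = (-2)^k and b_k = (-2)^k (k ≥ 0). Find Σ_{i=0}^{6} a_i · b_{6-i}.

Write out a_i and b_{6-i} for i = 0,…,6 and sum the products.
Σ = 1·64 − 2·(-32) + 4·16 − 8·(-8) + 16·4 − 32·(-2) + 64·1 = 448.

448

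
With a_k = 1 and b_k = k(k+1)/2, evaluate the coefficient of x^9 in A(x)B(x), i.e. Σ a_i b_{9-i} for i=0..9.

165

This is [x^9] in the product of the two ordinary generating functions.
Σ = 1·45 + 1·36 + 1·28 + 1·21 + 1·15 + 1·10 + 1·6 + 1·3 + 1·1 + 1·0 = 165.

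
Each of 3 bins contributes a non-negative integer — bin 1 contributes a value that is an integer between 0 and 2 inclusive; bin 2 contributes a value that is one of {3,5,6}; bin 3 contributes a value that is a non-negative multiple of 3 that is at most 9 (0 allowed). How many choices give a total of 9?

The generating function for the choices is (1 + q + q^2)·(q^3 + q^5 + q^6)·(1 + q^3 + q^6 + q^9); the count is [q^9].
(1 + q + q^2) has coefficients 1,1,1 for degrees 0…2.
(q^3 + q^5 + q^6) has coefficients 0,0,0,1,0,1,1,0,0,0 for degrees 0…9.
Finally multiplying by (1 + q^3 + q^6 + q^9), the product of all factors after the first has coefficients 0,0,0,1,0,1,2,0,1,2 for degrees 0…9.
[q^9] = 1·2 + 1·1 + 1·0 = 3.

3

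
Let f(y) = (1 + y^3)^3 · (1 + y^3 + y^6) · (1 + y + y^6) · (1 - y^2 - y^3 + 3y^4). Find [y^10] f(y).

24

(1 + y^3)^3 has coefficients 1,0,0,3,0,0,3,0,0,1 for degrees 0…9.
(1 + y^3 + y^6) has coefficients 1,0,0,1,0,0,1,0,0,0,0 for degrees 0…10.
Multiplying by (1 + y + y^6) gives running coefficients 1,1,0,1,1,0,2,1,0,1,0 for degrees 0…10.
Finally multiplying by (1 - y^2 - y^3 + 3y^4), the product of all factors after the first has coefficients 1,1,-1,-1,3,2,0,3,1,-2,5 for degrees 0…10.
[y^10] = 1·5 + 3·3 + 3·3 + 1·1 = 24.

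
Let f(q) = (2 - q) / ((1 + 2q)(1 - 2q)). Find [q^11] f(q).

Partial fractions give a closed form: a_n = (5/4)·(-2)^n + (3/4)·2^n.
At n = 11: a_11 = -1024.

-1024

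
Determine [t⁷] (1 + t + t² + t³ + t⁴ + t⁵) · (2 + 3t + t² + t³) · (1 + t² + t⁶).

14

(1 + t + t² + t³ + t⁴ + t⁵) has coefficients 1,1,1,1,1,1 for degrees 0…5.
(2 + 3t + t² + t³) has coefficients 2,3,1,1,0,0,0,0 for degrees 0…7.
Finally multiplying by (1 + t² + t⁶), the product of all factors after the first has coefficients 2,3,3,4,1,1,2,3 for degrees 0…7.
[t⁷] = 1·3 + 1·2 + 1·1 + 1·1 + 1·4 + 1·3 = 14.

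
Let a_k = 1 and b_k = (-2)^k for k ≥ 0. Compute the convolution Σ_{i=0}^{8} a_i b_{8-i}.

171

This is [x^8] in the product of the two ordinary generating functions.
Σ = 1·256 + 1·(-128) + 1·64 + 1·(-32) + 1·16 + 1·(-8) + 1·4 + 1·(-2) + 1·1 = 171.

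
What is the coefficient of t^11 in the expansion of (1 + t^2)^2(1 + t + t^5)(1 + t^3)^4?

(1 + t^2)^2 has coefficients 1,0,2,0,1 for degrees 0…4.
(1 + t + t^5) has coefficients 1,1,0,0,0,1,0,0,0,0,0,0 for degrees 0…11.
Finally multiplying by (1 + t^3)^4, the product of all factors after the first has coefficients 1,1,0,4,4,1,6,6,4,4,4,6 for degrees 0…11.
[t^11] = 1·6 + 2·4 + 1·6 = 20.

20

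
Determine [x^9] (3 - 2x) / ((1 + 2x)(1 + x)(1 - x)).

Partial fractions give a closed form: a_n = (16/3)·(-2)^n + (-5/2)·(-1)^n + (1/6)·1^n.
At n = 9: a_9 = -2728.

-2728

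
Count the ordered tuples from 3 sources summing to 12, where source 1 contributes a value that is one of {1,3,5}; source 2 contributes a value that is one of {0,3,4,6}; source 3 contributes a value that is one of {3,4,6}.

The generating function for the choices is (q + q^3 + q^5)·(1 + q^3 + q^4 + q^6)·(q^3 + q^4 + q^6); the count is [q^12].
(q + q^3 + q^5) has coefficients 0,1,0,1,0,1 for degrees 0…5.
(1 + q^3 + q^4 + q^6) has coefficients 1,0,0,1,1,0,1,0,0,0,0,0,0 for degrees 0…12.
Finally multiplying by (q^3 + q^4 + q^6), the product of all factors after the first has coefficients 0,0,0,1,1,0,2,2,1,2,2,0,1 for degrees 0…12.
[q^12] = 1·0 + 1·2 + 1·2 = 4.

4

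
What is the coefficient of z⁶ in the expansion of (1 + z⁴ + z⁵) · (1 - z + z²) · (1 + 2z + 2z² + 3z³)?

2

(1 + z⁴ + z⁵) has coefficients 1,0,0,0,1,1 for degrees 0…5.
(1 - z + z²) has coefficients 1,-1,1,0,0,0,0 for degrees 0…6.
Finally multiplying by (1 + 2z + 2z² + 3z³), the product of all factors after the first has coefficients 1,1,1,3,-1,3,0 for degrees 0…6.
[z⁶] = 1·0 + 1·1 + 1·1 = 2.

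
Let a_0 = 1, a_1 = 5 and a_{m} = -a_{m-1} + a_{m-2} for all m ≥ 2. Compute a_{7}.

57

The ordinary generating function has denominator 1 + x - x^2.
Iterating the recurrence: a_0,…,a_{7} = 1, 5, -4, 9, -13, 22, -35, 57.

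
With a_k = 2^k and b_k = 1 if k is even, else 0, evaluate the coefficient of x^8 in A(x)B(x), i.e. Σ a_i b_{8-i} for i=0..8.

The convolution is the x^8 coefficient of A(x)B(x).
Σ = 1·1 + 2·0 + 4·1 + 8·0 + 16·1 + 32·0 + 64·1 + 128·0 + 256·1 = 341.

341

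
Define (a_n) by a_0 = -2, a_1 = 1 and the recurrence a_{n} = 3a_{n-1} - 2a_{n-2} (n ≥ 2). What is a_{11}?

The ordinary generating function has denominator 1 - 3t + 2t^2.
Iterating the recurrence: a_0,…,a_{11} = -2, 1, 7, 19, 43, 91, 187, 379, 763, 1531, 3067, 6139.

6139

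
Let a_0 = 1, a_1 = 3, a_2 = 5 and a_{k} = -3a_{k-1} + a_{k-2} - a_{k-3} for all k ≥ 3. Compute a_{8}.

The ordinary generating function has denominator 1 + 3z - z^2 + z^3.
Iterating the recurrence: a_0,…,a_{8} = 1, 3, 5, -13, 41, -141, 477, -1613, 5457.

5457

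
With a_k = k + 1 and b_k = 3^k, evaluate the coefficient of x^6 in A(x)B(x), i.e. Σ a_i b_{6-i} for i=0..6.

Write out a_i and b_{6-i} for i = 0,…,6 and sum the products.
Σ = 1·729 + 2·243 + 3·81 + 4·27 + 5·9 + 6·3 + 7·1 = 1636.

1636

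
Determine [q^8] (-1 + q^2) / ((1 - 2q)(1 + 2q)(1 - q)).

-256

Partial fractions give a closed form: a_n = (-3/4)·2^n + (-1/4)·(-2)^n.
At n = 8: a_8 = -256.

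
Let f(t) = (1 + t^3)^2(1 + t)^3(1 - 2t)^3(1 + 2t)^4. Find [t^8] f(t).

-171

(1 + t^3)^2 has coefficients 1,0,0,2,0,0,1 for degrees 0…6.
(1 + t)^3 has coefficients 1,3,3,1,0,0,0,0,0 for degrees 0…8.
Multiplying by (1 - 2t)^3 gives running coefficients 1,-3,-3,11,6,-12,-8,0,0 for degrees 0…8.
Finally multiplying by (1 + 2t)^4, the product of all factors after the first has coefficients 1,5,-3,-53,-58,156,344,16,-480 for degrees 0…8.
[t^8] = 1·(-480) + 2·156 + 1·(-3) = -171.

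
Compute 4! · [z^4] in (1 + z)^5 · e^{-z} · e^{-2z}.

The EGF product rule gives c_4 = Σ_{k_1+k_2+k_3=4} C(4; k_1,k_2,k_3) · ∏ g_i(k_i), where (1+z)^5 gives the falling factorial (5)_k; e^{-z} gives (-1)^k; e^{-2z} gives (-2)^k.
g_1(k) for k = 0…4: 1, 5, 20, 60, 120.
g_2(k) for k = 0…4: 1, -1, 1, -1, 1.
g_3(k) for k = 0…4: 1, -2, 4, -8, 16.
First combine the last two factors: h(k) = Σ_j C(k,j)·g_2(j)·g_3(k−j) for k = 0…4: 1, -3, 9, -27, 81.
c_4 = Σ_k C(4,k)·g_1(k)·h(4−k) = 1·1·81 + 4·5·(-27) + 6·20·9 + 4·60·(-3) + 1·120·1 = 81 − 540 + 1080 − 720 + 120 = 21.

21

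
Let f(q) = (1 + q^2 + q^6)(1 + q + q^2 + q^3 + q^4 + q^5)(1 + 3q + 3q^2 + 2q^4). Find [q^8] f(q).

(1 + q^2 + q^6) has coefficients 1,0,1,0,0,0,1 for degrees 0…6.
(1 + q + q^2 + q^3 + q^4 + q^5) has coefficients 1,1,1,1,1,1,0,0,0 for degrees 0…8.
Finally multiplying by (1 + 3q + 3q^2 + 2q^4), the product of all factors after the first has coefficients 1,4,7,7,9,9,8,5,2 for degrees 0…8.
[q^8] = 1·2 + 1·8 + 1·7 = 17.

17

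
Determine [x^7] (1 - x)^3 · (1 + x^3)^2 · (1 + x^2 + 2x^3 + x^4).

(1 - x)^3 has coefficients 1,-3,3,-1 for degrees 0…3.
(1 + x^3)^2 has coefficients 1,0,0,2,0,0,1,0 for degrees 0…7.
Finally multiplying by (1 + x^2 + 2x^3 + x^4), the product of all factors after the first has coefficients 1,0,1,4,1,2,5,2 for degrees 0…7.
[x^7] = 1·2 − 3·5 + 3·2 − 1·1 = -8.

-8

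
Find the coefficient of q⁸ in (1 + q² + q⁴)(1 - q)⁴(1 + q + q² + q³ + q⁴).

4

(1 + q² + q⁴) has coefficients 1,0,1,0,1 for degrees 0…4.
(1 - q)⁴ has coefficients 1,-4,6,-4,1,0,0,0,0 for degrees 0…8.
Finally multiplying by (1 + q + q² + q³ + q⁴), the product of all factors after the first has coefficients 1,-3,3,-1,0,-1,3,-3,1 for degrees 0…8.
[q⁸] = 1·1 + 1·3 + 1·0 = 4.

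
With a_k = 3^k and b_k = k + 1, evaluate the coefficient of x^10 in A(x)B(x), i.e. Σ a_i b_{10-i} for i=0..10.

132854

The convolution is the t^10 coefficient of A(t)B(t).
Σ = 1·11 + 3·10 + 9·9 + 27·8 + 81·7 + 243·6 + 729·5 + 2187·4 + 6561·3 + 19683·2 + 59049·1 = 132854.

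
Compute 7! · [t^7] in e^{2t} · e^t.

The EGF product rule gives c_7 = Σ_{k_1+k_2=7} C(7; k_1,k_2) · ∏ g_i(k_i), where e^{2t} gives (2)^k; e^t gives (1)^k.
g_1(k) for k = 0…7: 1, 2, 4, 8, 16, 32, 64, 128.
g_2(k) for k = 0…7: 1, 1, 1, 1, 1, 1, 1, 1.
c_7 = Σ_k C(7,k)·g_1(k)·g_2(7−k) = 1·1·1 + 7·2·1 + 21·4·1 + 35·8·1 + 35·16·1 + 21·32·1 + 7·64·1 + 1·128·1 = 1 + 14 + 84 + 280 + 560 + 672 + 448 + 128 = 2187.

2187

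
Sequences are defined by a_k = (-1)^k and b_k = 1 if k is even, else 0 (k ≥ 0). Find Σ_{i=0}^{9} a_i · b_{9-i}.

Write out a_i and b_{9-i} for i = 0,…,9 and sum the products.
Σ = 1·0 − 1·1 + 1·0 − 1·1 + 1·0 − 1·1 + 1·0 − 1·1 + 1·0 − 1·1 = -5.

-5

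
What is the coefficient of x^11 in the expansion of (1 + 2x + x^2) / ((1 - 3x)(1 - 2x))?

935568

The denominator gives the recurrence a_n = 5a_(n−1) − 6a_(n−2) for n ≥ 3; the numerator fixes a_0 = 1, a_1 = 7, a_2 = 30.
Iterating: 1, 7, 30, 108, 360, 1152, 3600, 11088, 33840, 102672, 310320, 935568, so a_11 = 935568.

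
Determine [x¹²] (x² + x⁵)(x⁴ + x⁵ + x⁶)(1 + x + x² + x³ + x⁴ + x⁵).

5

(x² + x⁵) has coefficients 0,0,1,0,0,1 for degrees 0…5.
(x⁴ + x⁵ + x⁶) has coefficients 0,0,0,0,1,1,1,0,0,0,0,0,0 for degrees 0…12.
Finally multiplying by (1 + x + x² + x³ + x⁴ + x⁵), the product of all factors after the first has coefficients 0,0,0,0,1,2,3,3,3,3,2,1,0 for degrees 0…12.
[x¹²] = 1·2 + 1·3 = 5.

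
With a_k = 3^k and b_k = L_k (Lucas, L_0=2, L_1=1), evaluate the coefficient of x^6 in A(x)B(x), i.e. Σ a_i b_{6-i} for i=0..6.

2166

The convolution is the t^6 coefficient of A(t)B(t).
Σ = 1·18 + 3·11 + 9·7 + 27·4 + 81·3 + 243·1 + 729·2 = 2166.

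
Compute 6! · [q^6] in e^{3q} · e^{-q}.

The EGF product rule gives c_6 = Σ_{k_1+k_2=6} C(6; k_1,k_2) · ∏ g_i(k_i), where e^{3q} gives (3)^k; e^{-q} gives (-1)^k.
g_1(k) for k = 0…6: 1, 3, 9, 27, 81, 243, 729.
g_2(k) for k = 0…6: 1, -1, 1, -1, 1, -1, 1.
c_6 = Σ_k C(6,k)·g_1(k)·g_2(6−k) = 1·1·1 + 6·3·(-1) + 15·9·1 + 20·27·(-1) + 15·81·1 + 6·243·(-1) + 1·729·1 = 1 − 18 + 135 − 540 + 1215 − 1458 + 729 = 64.

64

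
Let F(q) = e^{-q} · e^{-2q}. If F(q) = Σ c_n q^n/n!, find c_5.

-243

The EGF product rule gives c_5 = Σ_{k_1+k_2=5} C(5; k_1,k_2) · ∏ g_i(k_i), where e^{-q} gives (-1)^k; e^{-2q} gives (-2)^k.
g_1(k) for k = 0…5: 1, -1, 1, -1, 1, -1.
g_2(k) for k = 0…5: 1, -2, 4, -8, 16, -32.
c_5 = Σ_k C(5,k)·g_1(k)·g_2(5−k) = 1·1·(-32) + 5·(-1)·16 + 10·1·(-8) + 10·(-1)·4 + 5·1·(-2) + 1·(-1)·1 = −32 − 80 − 80 − 40 − 10 − 1 = -243.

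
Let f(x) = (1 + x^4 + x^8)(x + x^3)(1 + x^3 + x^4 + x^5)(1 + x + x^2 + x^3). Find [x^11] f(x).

8

(1 + x^4 + x^8) has coefficients 1,0,0,0,1,0,0,0,1 for degrees 0…8.
(x + x^3) has coefficients 0,1,0,1,0,0,0,0,0,0,0,0 for degrees 0…11.
Multiplying by (1 + x^3 + x^4 + x^5) gives running coefficients 0,1,0,1,1,1,2,1,1,0,0,0 for degrees 0…11.
Finally multiplying by (1 + x + x^2 + x^3), the product of all factors after the first has coefficients 0,1,1,2,3,3,5,5,5,4,2,1 for degrees 0…11.
[x^11] = 1·1 + 1·5 + 1·2 = 8.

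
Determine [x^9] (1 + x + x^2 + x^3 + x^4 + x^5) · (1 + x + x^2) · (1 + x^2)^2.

5

(1 + x + x^2 + x^3 + x^4 + x^5) has coefficients 1,1,1,1,1,1 for degrees 0…5.
(1 + x + x^2) has coefficients 1,1,1,0,0,0,0,0,0,0 for degrees 0…9.
Finally multiplying by (1 + x^2)^2, the product of all factors after the first has coefficients 1,1,3,2,3,1,1,0,0,0 for degrees 0…9.
[x^9] = 1·0 + 1·0 + 1·0 + 1·1 + 1·1 + 1·3 = 5.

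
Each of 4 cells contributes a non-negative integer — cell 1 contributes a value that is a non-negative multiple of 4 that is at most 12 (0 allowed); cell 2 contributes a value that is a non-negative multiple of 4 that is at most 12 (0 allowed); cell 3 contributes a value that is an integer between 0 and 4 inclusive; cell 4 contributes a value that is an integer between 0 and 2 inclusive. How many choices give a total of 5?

6

The generating function for the choices is (1 + x⁴ + x⁸ + x¹²)·(1 + x⁴ + x⁸ + x¹²)·(1 + x + x² + x³ + x⁴)·(1 + x + x²); the count is [x⁵].
(1 + x⁴ + x⁸ + x¹²) has coefficients 1,0,0,0,1,0 for degrees 0…5.
(1 + x⁴ + x⁸ + x¹²) has coefficients 1,0,0,0,1,0 for degrees 0…5.
Multiplying by (1 + x + x² + x³ + x⁴) gives running coefficients 1,1,1,1,2,1 for degrees 0…5.
Finally multiplying by (1 + x + x²), the product of all factors after the first has coefficients 1,2,3,3,4,4 for degrees 0…5.
[x⁵] = 1·4 + 1·2 = 6.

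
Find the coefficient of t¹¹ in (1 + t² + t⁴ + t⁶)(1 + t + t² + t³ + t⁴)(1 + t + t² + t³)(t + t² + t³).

(1 + t² + t⁴ + t⁶) has coefficients 1,0,1,0,1,0,1 for degrees 0…6.
(1 + t + t² + t³ + t⁴) has coefficients 1,1,1,1,1,0,0,0,0,0,0,0 for degrees 0…11.
Multiplying by (1 + t + t² + t³) gives running coefficients 1,2,3,4,4,3,2,1,0,0,0,0 for degrees 0…11.
Finally multiplying by (t + t² + t³), the product of all factors after the first has coefficients 0,1,3,6,9,11,11,9,6,3,1,0 for degrees 0…11.
[t¹¹] = 1·0 + 1·3 + 1·9 + 1·11 = 23.

23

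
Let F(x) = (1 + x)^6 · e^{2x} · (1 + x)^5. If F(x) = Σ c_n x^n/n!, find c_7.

The EGF product rule gives c_7 = Σ_{k_1+k_2+k_3=7} C(7; k_1,k_2,k_3) · ∏ g_i(k_i), where (1+x)^6 gives the falling factorial (6)_k; e^{2x} gives (2)^k; (1+x)^5 gives the falling factorial (5)_k.
g_1(k) for k = 0…7: 1, 6, 30, 120, 360, 720, 720, 0.
g_2(k) for k = 0…7: 1, 2, 4, 8, 16, 32, 64, 128.
g_3(k) for k = 0…7: 1, 5, 20, 60, 120, 120, 0, 0.
First combine the last two factors: h(k) = Σ_j C(k,j)·g_2(j)·g_3(k−j) for k = 0…7: 1, 7, 44, 248, 1256, 5752, 24064, 93088.
c_7 = Σ_k C(7,k)·g_1(k)·h(7−k) = 1·1·93088 + 7·6·24064 + 21·30·5752 + 35·120·1256 + 35·360·248 + 21·720·44 + 7·720·7 = 93088 + 1010688 + 3623760 + 5275200 + 3124800 + 665280 + 35280 = 13828096.

13828096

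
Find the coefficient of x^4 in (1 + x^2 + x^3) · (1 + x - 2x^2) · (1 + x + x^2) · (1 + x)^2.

5

(1 + x^2 + x^3) has coefficients 1,0,1,1 for degrees 0…3.
(1 + x - 2x^2) has coefficients 1,1,-2,0,0 for degrees 0…4.
Multiplying by (1 + x + x^2) gives running coefficients 1,2,0,-1,-2 for degrees 0…4.
Finally multiplying by (1 + x)^2, the product of all factors after the first has coefficients 1,4,5,1,-4 for degrees 0…4.
[x^4] = 1·(-4) + 1·5 + 1·4 = 5.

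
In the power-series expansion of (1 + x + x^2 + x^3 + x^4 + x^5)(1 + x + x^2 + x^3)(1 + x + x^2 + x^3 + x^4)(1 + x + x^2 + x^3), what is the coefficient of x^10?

47

(1 + x + x^2 + x^3 + x^4 + x^5) has coefficients 1,1,1,1,1,1 for degrees 0…5.
(1 + x + x^2 + x^3) has coefficients 1,1,1,1,0,0,0,0,0,0,0 for degrees 0…10.
Multiplying by (1 + x + x^2 + x^3 + x^4) gives running coefficients 1,2,3,4,4,3,2,1,0,0,0 for degrees 0…10.
Finally multiplying by (1 + x + x^2 + x^3), the product of all factors after the first has coefficients 1,3,6,10,13,14,13,10,6,3,1 for degrees 0…10.
[x^10] = 1·1 + 1·3 + 1·6 + 1·10 + 1·13 + 1·14 = 47.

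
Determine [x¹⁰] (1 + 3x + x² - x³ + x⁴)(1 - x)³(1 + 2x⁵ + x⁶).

(1 + 3x + x² - x³ + x⁴) has coefficients 1,3,1,-1,1 for degrees 0…4.
(1 - x)³ has coefficients 1,-3,3,-1,0,0,0,0,0,0,0 for degrees 0…10.
Finally multiplying by (1 + 2x⁵ + x⁶), the product of all factors after the first has coefficients 1,-3,3,-1,0,2,-5,3,1,-1,0 for degrees 0…10.
[x¹⁰] = 1·0 + 3·(-1) + 1·1 − 1·3 + 1·(-5) = -10.

-10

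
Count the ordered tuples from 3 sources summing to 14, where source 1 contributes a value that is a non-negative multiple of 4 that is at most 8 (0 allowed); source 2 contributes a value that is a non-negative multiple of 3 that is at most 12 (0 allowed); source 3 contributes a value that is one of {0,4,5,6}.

4

The generating function for the choices is (1 + z⁴ + z⁸)·(1 + z³ + z⁶ + z⁹ + z¹²)·(1 + z⁴ + z⁵ + z⁶); the count is [z¹⁴].
(1 + z⁴ + z⁸) has coefficients 1,0,0,0,1,0,0,0,1 for degrees 0…8.
(1 + z³ + z⁶ + z⁹ + z¹²) has coefficients 1,0,0,1,0,0,1,0,0,1,0,0,1,0,0 for degrees 0…14.
Finally multiplying by (1 + z⁴ + z⁵ + z⁶), the product of all factors after the first has coefficients 1,0,0,1,1,1,2,1,1,2,1,1,2,1,1 for degrees 0…14.
[z¹⁴] = 1·1 + 1·1 + 1·2 = 4.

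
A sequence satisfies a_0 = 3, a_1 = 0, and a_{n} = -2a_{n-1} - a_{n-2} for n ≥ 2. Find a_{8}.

The ordinary generating function has denominator 1 + 2q + q^2.
Iterating the recurrence: a_0,…,a_{8} = 3, 0, -3, 6, -9, 12, -15, 18, -21.

-21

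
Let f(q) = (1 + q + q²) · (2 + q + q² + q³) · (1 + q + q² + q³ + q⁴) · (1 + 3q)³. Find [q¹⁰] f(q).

(1 + q + q²) has coefficients 1,1,1 for degrees 0…2.
(2 + q + q² + q³) has coefficients 2,1,1,1,0,0,0,0,0,0,0 for degrees 0…10.
Multiplying by (1 + q + q² + q³ + q⁴) gives running coefficients 2,3,4,5,5,3,2,1,0,0,0 for degrees 0…10.
Finally multiplying by (1 + 3q)³, the product of all factors after the first has coefficients 2,21,85,176,239,291,299,235,144,81,27 for degrees 0…10.
[q¹⁰] = 1·27 + 1·81 + 1·144 = 252.

252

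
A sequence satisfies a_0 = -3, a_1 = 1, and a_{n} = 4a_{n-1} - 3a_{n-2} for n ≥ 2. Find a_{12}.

1062877

The ordinary generating function has denominator 1 - 4t + 3t^2.
Iterating the recurrence: a_0,…,a_{12} = -3, 1, 13, 49, 157, 481, 1453, 4369, 13117, 39361, 118093, 354289, 1062877.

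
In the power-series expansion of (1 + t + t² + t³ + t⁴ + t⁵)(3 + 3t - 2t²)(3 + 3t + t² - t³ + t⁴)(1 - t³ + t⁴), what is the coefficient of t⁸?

(1 + t + t² + t³ + t⁴ + t⁵) has coefficients 1,1,1,1,1,1 for degrees 0…5.
(3 + 3t - 2t²) has coefficients 3,3,-2,0,0,0,0,0,0 for degrees 0…8.
Multiplying by (3 + 3t + t² - t³ + t⁴) gives running coefficients 9,18,6,-6,-2,5,-2,0,0 for degrees 0…8.
Finally multiplying by (1 - t³ + t⁴), the product of all factors after the first has coefficients 9,18,6,-15,-11,17,10,-4,-7 for degrees 0…8.
[t⁸] = 1·(-7) + 1·(-4) + 1·10 + 1·17 + 1·(-11) + 1·(-15) = -10.

-10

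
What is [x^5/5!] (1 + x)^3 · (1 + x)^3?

The EGF product rule gives c_5 = Σ_{k_1+k_2=5} C(5; k_1,k_2) · ∏ g_i(k_i), where (1+x)^3 gives the falling factorial (3)_k; (1+x)^3 gives the falling factorial (3)_k.
g_1(k) for k = 0…5: 1, 3, 6, 6, 0, 0.
g_2(k) for k = 0…5: 1, 3, 6, 6, 0, 0.
c_5 = Σ_k C(5,k)·g_1(k)·g_2(5−k) = 10·6·6 + 10·6·6 = 360 + 360 = 720.

720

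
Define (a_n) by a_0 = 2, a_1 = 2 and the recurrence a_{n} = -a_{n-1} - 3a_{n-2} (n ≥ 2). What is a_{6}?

The ordinary generating function has denominator 1 + y + 3y^2.
Iterating the recurrence: a_0,…,a_{6} = 2, 2, -8, 2, 22, -28, -38.

-38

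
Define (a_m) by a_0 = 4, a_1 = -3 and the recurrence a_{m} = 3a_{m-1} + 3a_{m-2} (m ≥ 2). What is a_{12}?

The ordinary generating function has denominator 1 - 3t - 3t^2.
Iterating the recurrence: a_0,…,a_{12} = 4, -3, 3, 0, 9, 27, 108, 405, 1539, 5832, 22113, 83835, 317844.

317844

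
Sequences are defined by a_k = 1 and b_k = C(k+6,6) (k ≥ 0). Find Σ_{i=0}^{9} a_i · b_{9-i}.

This is [x^9] in the product of the two ordinary generating functions.
Σ = 1·5005 + 1·3003 + 1·1716 + 1·924 + 1·462 + 1·210 + 1·84 + 1·28 + 1·7 + 1·1 = 11440.

11440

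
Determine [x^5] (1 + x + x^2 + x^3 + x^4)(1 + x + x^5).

2

(1 + x + x^2 + x^3 + x^4) has coefficients 1,1,1,1,1 for degrees 0…4.
(1 + x + x^5) has coefficients 1,1,0,0,0,1 for degrees 0…5.
[x^5] = 1·1 + 1·0 + 1·0 + 1·0 + 1·1 = 2.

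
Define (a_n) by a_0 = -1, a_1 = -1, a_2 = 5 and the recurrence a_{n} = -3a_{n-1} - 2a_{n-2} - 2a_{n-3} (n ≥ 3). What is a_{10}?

6513

The ordinary generating function has denominator 1 + 3y + 2y^2 + 2y^3.
Iterating the recurrence: a_0,…,a_{10} = -1, -1, 5, -11, 25, -63, 161, -407, 1025, -2583, 6513.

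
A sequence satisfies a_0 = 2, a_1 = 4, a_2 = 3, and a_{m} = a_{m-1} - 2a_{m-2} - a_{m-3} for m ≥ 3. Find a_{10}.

The ordinary generating function has denominator 1 - y + 2y^2 + y^3.
Iterating the recurrence: a_0,…,a_{10} = 2, 4, 3, -7, -17, -6, 35, 64, 0, -163, -227.

-227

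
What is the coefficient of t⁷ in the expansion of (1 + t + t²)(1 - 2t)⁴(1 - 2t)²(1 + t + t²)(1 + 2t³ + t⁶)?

(1 + t + t²) has coefficients 1,1,1 for degrees 0…2.
(1 - 2t)⁴ has coefficients 1,-8,24,-32,16,0,0,0 for degrees 0…7.
Multiplying by (1 - 2t)² gives running coefficients 1,-12,60,-160,240,-192,64,0 for degrees 0…7.
Multiplying by (1 + t + t²) gives running coefficients 1,-11,49,-112,140,-112,112,-128 for degrees 0…7.
Finally multiplying by (1 + 2t³ + t⁶), the product of all factors after the first has coefficients 1,-11,49,-110,118,-14,-111,141 for degrees 0…7.
[t⁷] = 1·141 + 1·(-111) + 1·(-14) = 16.

16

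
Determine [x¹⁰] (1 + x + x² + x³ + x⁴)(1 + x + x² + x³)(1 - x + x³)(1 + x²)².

(1 + x + x² + x³ + x⁴) has coefficients 1,1,1,1,1 for degrees 0…4.
(1 + x + x² + x³) has coefficients 1,1,1,1,0,0,0,0,0,0,0 for degrees 0…10.
Multiplying by (1 - x + x³) gives running coefficients 1,0,0,1,0,1,1,0,0,0,0 for degrees 0…10.
Finally multiplying by (1 + x²)², the product of all factors after the first has coefficients 1,0,2,1,1,3,1,3,2,1,1 for degrees 0…10.
[x¹⁰] = 1·1 + 1·1 + 1·2 + 1·3 + 1·1 = 8.

8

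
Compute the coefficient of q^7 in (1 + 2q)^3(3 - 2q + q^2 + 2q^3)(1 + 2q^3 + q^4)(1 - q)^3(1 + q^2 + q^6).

97

(1 + 2q)^3 has coefficients 1,6,12,8 for degrees 0…3.
(3 - 2q + q^2 + 2q^3) has coefficients 3,-2,1,2,0,0,0,0 for degrees 0…7.
Multiplying by (1 + 2q^3 + q^4) gives running coefficients 3,-2,1,8,-1,0,5,2 for degrees 0…7.
Multiplying by (1 - q)^3 gives running coefficients 3,-11,16,-4,-20,26,-6,-12 for degrees 0…7.
Finally multiplying by (1 + q^2 + q^6), the product of all factors after the first has coefficients 3,-11,19,-15,-4,22,-23,3 for degrees 0…7.
[q^7] = 1·3 + 6·(-23) + 12·22 + 8·(-4) = 97.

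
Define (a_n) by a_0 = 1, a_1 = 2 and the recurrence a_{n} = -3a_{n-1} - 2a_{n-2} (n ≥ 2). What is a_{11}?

The ordinary generating function has denominator 1 + 3z + 2z^2.
Iterating the recurrence: a_0,…,a_{11} = 1, 2, -8, 20, -44, 92, -188, 380, -764, 1532, -3068, 6140.

6140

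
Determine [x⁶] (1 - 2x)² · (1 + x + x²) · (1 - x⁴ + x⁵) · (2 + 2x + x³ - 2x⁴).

(1 - 2x)² has coefficients 1,-4,4 for degrees 0…2.
(1 + x + x²) has coefficients 1,1,1,0,0,0,0 for degrees 0…6.
Multiplying by (1 - x⁴ + x⁵) gives running coefficients 1,1,1,0,-1,0,0 for degrees 0…6.
Finally multiplying by (2 + 2x + x³ - 2x⁴), the product of all factors after the first has coefficients 2,4,4,3,-3,-3,-2 for degrees 0…6.
[x⁶] = 1·(-2) − 4·(-3) + 4·(-3) = -2.

-2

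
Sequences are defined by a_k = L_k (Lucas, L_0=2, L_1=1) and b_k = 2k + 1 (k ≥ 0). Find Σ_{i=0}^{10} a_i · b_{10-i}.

1335

This is [x^10] in the product of the two ordinary generating functions.
Σ = 2·21 + 1·19 + 3·17 + 4·15 + 7·13 + 11·11 + 18·9 + 29·7 + 47·5 + 76·3 + 123·1 = 1335.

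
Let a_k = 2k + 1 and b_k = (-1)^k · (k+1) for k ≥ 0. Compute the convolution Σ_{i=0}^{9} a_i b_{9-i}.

Write out a_i and b_{9-i} for i = 0,…,9 and sum the products.
Σ = 1·(-10) + 3·9 + 5·(-8) + 7·7 + 9·(-6) + 11·5 + 13·(-4) + 15·3 + 17·(-2) + 19·1 = 5.

5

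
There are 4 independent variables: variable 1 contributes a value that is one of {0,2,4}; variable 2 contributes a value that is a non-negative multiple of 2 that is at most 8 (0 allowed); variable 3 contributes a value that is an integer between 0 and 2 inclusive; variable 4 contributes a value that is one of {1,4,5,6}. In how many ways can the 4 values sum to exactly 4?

3

The generating function for the choices is (1 + t^2 + t^4)·(1 + t^2 + t^4 + t^6 + t^8)·(1 + t + t^2)·(t + t^4 + t^5 + t^6); the count is [t^4].
(1 + t^2 + t^4) has coefficients 1,0,1,0,1 for degrees 0…4.
(1 + t^2 + t^4 + t^6 + t^8) has coefficients 1,0,1,0,1 for degrees 0…4.
Multiplying by (1 + t + t^2) gives running coefficients 1,1,2,1,2 for degrees 0…4.
Finally multiplying by (t + t^4 + t^5 + t^6), the product of all factors after the first has coefficients 0,1,1,2,2 for degrees 0…4.
[t^4] = 1·2 + 1·1 + 1·0 = 3.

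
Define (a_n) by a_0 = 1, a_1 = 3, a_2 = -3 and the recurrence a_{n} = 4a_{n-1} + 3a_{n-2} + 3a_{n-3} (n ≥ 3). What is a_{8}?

The ordinary generating function has denominator 1 - 4t - 3t^2 - 3t^3.
Iterating the recurrence: a_0,…,a_{8} = 1, 3, -3, 0, 0, -9, -36, -171, -819.

-819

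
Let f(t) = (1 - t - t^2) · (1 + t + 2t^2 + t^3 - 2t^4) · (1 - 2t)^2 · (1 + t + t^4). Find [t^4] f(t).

(1 - t - t^2) has coefficients 1,-1,-1 for degrees 0…2.
(1 + t + 2t^2 + t^3 - 2t^4) has coefficients 1,1,2,1,-2 for degrees 0…4.
Multiplying by (1 - 2t)^2 gives running coefficients 1,-3,2,-3,2 for degrees 0…4.
Finally multiplying by (1 + t + t^4), the product of all factors after the first has coefficients 1,-2,-1,-1,0 for degrees 0…4.
[t^4] = 1·0 − 1·(-1) − 1·(-1) = 2.

2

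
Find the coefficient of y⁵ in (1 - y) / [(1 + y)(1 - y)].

-1

Partial fractions give a closed form: a_n = (1)·(-1)^n.
At n = 5: a_5 = -1.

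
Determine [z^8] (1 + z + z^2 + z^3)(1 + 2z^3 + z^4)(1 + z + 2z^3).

(1 + z + z^2 + z^3) has coefficients 1,1,1,1 for degrees 0…3.
(1 + 2z^3 + z^4) has coefficients 1,0,0,2,1,0,0,0,0 for degrees 0…8.
Finally multiplying by (1 + z + 2z^3), the product of all factors after the first has coefficients 1,1,0,4,3,1,4,2,0 for degrees 0…8.
[z^8] = 1·0 + 1·2 + 1·4 + 1·1 = 7.

7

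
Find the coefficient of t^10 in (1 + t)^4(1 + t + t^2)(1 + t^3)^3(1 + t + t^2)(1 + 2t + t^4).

526

(1 + t)^4 has coefficients 1,4,6,4,1 for degrees 0…4.
(1 + t + t^2) has coefficients 1,1,1,0,0,0,0,0,0,0,0 for degrees 0…10.
Multiplying by (1 + t^3)^3 gives running coefficients 1,1,1,3,3,3,3,3,3,1,1 for degrees 0…10.
Multiplying by (1 + t + t^2) gives running coefficients 1,2,3,5,7,9,9,9,9,7,5 for degrees 0…10.
Finally multiplying by (1 + 2t + t^4), the product of all factors after the first has coefficients 1,4,7,11,18,25,30,32,34,34,28 for degrees 0…10.
[t^10] = 1·28 + 4·34 + 6·34 + 4·32 + 1·30 = 526.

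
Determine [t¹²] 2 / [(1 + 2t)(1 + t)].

The denominator gives the recurrence a_n = −3a_(n−1) − 2a_(n−2) for n ≥ 2; the numerator fixes a_0 = 2, a_1 = -6.
Iterating: 2, -6, 14, -30, 62, -126, 254, -510, 1022, -2046, 4094, -8190, 16382, so a_12 = 16382.

16382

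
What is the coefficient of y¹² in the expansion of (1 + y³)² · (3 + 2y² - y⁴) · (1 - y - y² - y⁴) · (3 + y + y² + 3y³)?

(1 + y³)² has coefficients 1,0,0,2,0,0,1 for degrees 0…6.
(3 + 2y² - y⁴) has coefficients 3,0,2,0,-1,0,0,0,0,0,0,0,0 for degrees 0…12.
Multiplying by (1 - y - y² - y⁴) gives running coefficients 3,-3,-1,-2,-6,1,-1,0,1,0,0,0,0 for degrees 0…12.
Finally multiplying by (3 + y + y² + 3y³), the product of all factors after the first has coefficients 9,-6,-3,-1,-30,-8,-14,-18,5,-2,1,3,0 for degrees 0…12.
[y¹²] = 1·0 + 2·(-2) + 1·(-14) = -18.

-18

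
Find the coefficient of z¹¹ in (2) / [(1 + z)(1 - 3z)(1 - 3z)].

The denominator gives the recurrence a_n = 5a_(n−1) − 3a_(n−2) − 9a_(n−3) for n ≥ 3; the numerator fixes a_0 = 2, a_1 = 10, a_2 = 44.
Iterating: 2, 10, 44, 172, 638, 2278, 7928, 27064, 91034, 302626, 996452, 3255076, so a_11 = 3255076.

3255076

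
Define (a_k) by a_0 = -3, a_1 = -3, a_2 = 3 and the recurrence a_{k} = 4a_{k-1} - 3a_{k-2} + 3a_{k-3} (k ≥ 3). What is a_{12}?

473817

The ordinary generating function has denominator 1 - 4t + 3t^2 - 3t^3.
Iterating the recurrence: a_0,…,a_{12} = -3, -3, 3, 12, 30, 93, 318, 1083, 3657, 12333, 41610, 140412, 473817.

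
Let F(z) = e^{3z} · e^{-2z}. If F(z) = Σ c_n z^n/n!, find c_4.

The EGF product rule gives c_4 = Σ_{k_1+k_2=4} C(4; k_1,k_2) · ∏ g_i(k_i), where e^{3z} gives (3)^k; e^{-2z} gives (-2)^k.
g_1(k) for k = 0…4: 1, 3, 9, 27, 81.
g_2(k) for k = 0…4: 1, -2, 4, -8, 16.
c_4 = Σ_k C(4,k)·g_1(k)·g_2(4−k) = 1·1·16 + 4·3·(-8) + 6·9·4 + 4·27·(-2) + 1·81·1 = 16 − 96 + 216 − 216 + 81 = 1.

1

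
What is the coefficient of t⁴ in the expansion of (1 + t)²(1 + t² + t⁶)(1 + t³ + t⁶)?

3

(1 + t)² has coefficients 1,2,1 for degrees 0…2.
(1 + t² + t⁶) has coefficients 1,0,1,0,0 for degrees 0…4.
Finally multiplying by (1 + t³ + t⁶), the product of all factors after the first has coefficients 1,0,1,1,0 for degrees 0…4.
[t⁴] = 1·0 + 2·1 + 1·1 = 3.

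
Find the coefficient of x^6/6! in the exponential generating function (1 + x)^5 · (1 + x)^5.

151200

The EGF product rule gives c_6 = Σ_{k_1+k_2=6} C(6; k_1,k_2) · ∏ g_i(k_i), where (1+x)^5 gives the falling factorial (5)_k; (1+x)^5 gives the falling factorial (5)_k.
g_1(k) for k = 0…6: 1, 5, 20, 60, 120, 120, 0.
g_2(k) for k = 0…6: 1, 5, 20, 60, 120, 120, 0.
c_6 = Σ_k C(6,k)·g_1(k)·g_2(6−k) = 6·5·120 + 15·20·120 + 20·60·60 + 15·120·20 + 6·120·5 = 3600 + 36000 + 72000 + 36000 + 3600 = 151200.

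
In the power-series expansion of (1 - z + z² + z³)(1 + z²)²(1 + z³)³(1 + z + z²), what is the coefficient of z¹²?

(1 - z + z² + z³) has coefficients 1,-1,1,1 for degrees 0…3.
(1 + z²)² has coefficients 1,0,2,0,1,0,0,0,0,0,0,0,0 for degrees 0…12.
Multiplying by (1 + z³)³ gives running coefficients 1,0,2,3,1,6,3,3,6,1,3,2,0 for degrees 0…12.
Finally multiplying by (1 + z + z²), the product of all factors after the first has coefficients 1,1,3,5,6,10,10,12,12,10,10,6,5 for degrees 0…12.
[z¹²] = 1·5 − 1·6 + 1·10 + 1·10 = 19.

19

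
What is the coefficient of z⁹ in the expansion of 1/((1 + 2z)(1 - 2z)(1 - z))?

341

Partial fractions give a closed form: a_n = (1/3)·(-2)^n + (1)·2^n + (-1/3)·1^n.
At n = 9: a_9 = 341.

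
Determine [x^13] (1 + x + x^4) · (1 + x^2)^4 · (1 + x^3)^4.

(1 + x + x^4) has coefficients 1,1,0,0,1 for degrees 0…4.
(1 + x^2)^4 has coefficients 1,0,4,0,6,0,4,0,1,0,0,0,0,0 for degrees 0…13.
Finally multiplying by (1 + x^3)^4, the product of all factors after the first has coefficients 1,0,4,4,6,16,10,24,25,20,36,20,25,24 for degrees 0…13.
[x^13] = 1·24 + 1·25 + 1·20 = 69.

69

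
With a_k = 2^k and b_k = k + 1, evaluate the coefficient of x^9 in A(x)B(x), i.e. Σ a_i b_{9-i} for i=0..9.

2036

Write out a_i and b_{9-i} for i = 0,…,9 and sum the products.
Σ = 1·10 + 2·9 + 4·8 + 8·7 + 16·6 + 32·5 + 64·4 + 128·3 + 256·2 + 512·1 = 2036.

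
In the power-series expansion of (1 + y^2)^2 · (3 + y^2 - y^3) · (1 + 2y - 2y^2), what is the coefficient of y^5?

(1 + y^2)^2 has coefficients 1,0,2,0,1 for degrees 0…4.
(3 + y^2 - y^3) has coefficients 3,0,1,-1,0,0 for degrees 0…5.
Finally multiplying by (1 + 2y - 2y^2), the product of all factors after the first has coefficients 3,6,-5,1,-4,2 for degrees 0…5.
[y^5] = 1·2 + 2·1 + 1·6 = 10.

10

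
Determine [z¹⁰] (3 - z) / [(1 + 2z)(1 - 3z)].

95912

The denominator gives the recurrence a_n = a_(n−1) + 6a_(n−2) for n ≥ 3; the numerator fixes a_0 = 3, a_1 = 2, a_2 = 20.
Iterating: 3, 2, 20, 32, 152, 344, 1256, 3320, 10856, 30776, 95912, so a_10 = 95912.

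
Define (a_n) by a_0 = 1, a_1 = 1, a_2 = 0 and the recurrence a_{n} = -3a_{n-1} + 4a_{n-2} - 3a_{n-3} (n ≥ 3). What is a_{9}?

The ordinary generating function has denominator 1 + 3y - 4y^2 + 3y^3.
Iterating the recurrence: a_0,…,a_{9} = 1, 1, 0, 1, -6, 22, -93, 385, -1593, 6598.

6598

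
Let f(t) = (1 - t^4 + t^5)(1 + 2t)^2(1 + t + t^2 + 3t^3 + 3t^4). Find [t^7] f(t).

(1 - t^4 + t^5) has coefficients 1,0,0,0,-1,1 for degrees 0…5.
(1 + 2t)^2 has coefficients 1,4,4,0,0,0,0,0 for degrees 0…7.
Finally multiplying by (1 + t + t^2 + 3t^3 + 3t^4), the product of all factors after the first has coefficients 1,5,9,11,19,24,12,0 for degrees 0…7.
[t^7] = 1·0 − 1·11 + 1·9 = -2.

-2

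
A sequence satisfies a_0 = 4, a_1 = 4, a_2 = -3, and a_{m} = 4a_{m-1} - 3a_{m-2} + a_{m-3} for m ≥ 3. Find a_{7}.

The ordinary generating function has denominator 1 - 4q + 3q^2 - q^3.
Iterating the recurrence: a_0,…,a_{7} = 4, 4, -3, -20, -67, -211, -663, -2086.

-2086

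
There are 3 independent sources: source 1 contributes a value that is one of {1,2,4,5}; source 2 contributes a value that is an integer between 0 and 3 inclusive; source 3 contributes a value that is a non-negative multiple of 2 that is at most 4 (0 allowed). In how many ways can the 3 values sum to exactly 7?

The generating function for the choices is (q + q² + q⁴ + q⁵)·(1 + q + q² + q³)·(1 + q² + q⁴); the count is [q⁷].
(q + q² + q⁴ + q⁵) has coefficients 0,1,1,0,1,1 for degrees 0…5.
(1 + q + q² + q³) has coefficients 1,1,1,1,0,0,0,0 for degrees 0…7.
Finally multiplying by (1 + q² + q⁴), the product of all factors after the first has coefficients 1,1,2,2,2,2,1,1 for degrees 0…7.
[q⁷] = 1·1 + 1·2 + 1·2 + 1·2 = 7.

7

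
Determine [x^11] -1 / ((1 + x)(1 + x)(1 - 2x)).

The denominator gives the recurrence a_n = 3a_(n−2) + 2a_(n−3) for n ≥ 3; the numerator fixes a_0 = -1, a_1 = 0, a_2 = -3.
Iterating: -1, 0, -3, -2, -9, -12, -31, -54, -117, -224, -459, -906, so a_11 = -906.

-906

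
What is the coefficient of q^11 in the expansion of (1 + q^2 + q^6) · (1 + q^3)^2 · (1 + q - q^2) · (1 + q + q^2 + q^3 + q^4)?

1

(1 + q^2 + q^6) has coefficients 1,0,1,0,0,0,1 for degrees 0…6.
(1 + q^3)^2 has coefficients 1,0,0,2,0,0,1,0,0,0,0,0 for degrees 0…11.
Multiplying by (1 + q - q^2) gives running coefficients 1,1,-1,2,2,-2,1,1,-1,0,0,0 for degrees 0…11.
Finally multiplying by (1 + q + q^2 + q^3 + q^4), the product of all factors after the first has coefficients 1,2,1,3,5,2,2,4,1,-1,1,0 for degrees 0…11.
[q^11] = 1·0 + 1·(-1) + 1·2 = 1.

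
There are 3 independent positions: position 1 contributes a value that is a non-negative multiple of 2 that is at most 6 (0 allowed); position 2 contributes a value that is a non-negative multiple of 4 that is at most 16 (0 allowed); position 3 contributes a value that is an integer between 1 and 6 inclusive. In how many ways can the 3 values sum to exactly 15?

The generating function for the choices is (1 + x² + x⁴ + x⁶)·(1 + x⁴ + x⁸ + x¹² + x¹⁶)·(x + x² + x³ + x⁴ + x⁵ + x⁶); the count is [x¹⁵].
(1 + x² + x⁴ + x⁶) has coefficients 1,0,1,0,1,0,1 for degrees 0…6.
(1 + x⁴ + x⁸ + x¹² + x¹⁶) has coefficients 1,0,0,0,1,0,0,0,1,0,0,0,1,0,0,0 for degrees 0…15.
Finally multiplying by (x + x² + x³ + x⁴ + x⁵ + x⁶), the product of all factors after the first has coefficients 0,1,1,1,1,2,2,1,1,2,2,1,1,2,2,1 for degrees 0…15.
[x¹⁵] = 1·1 + 1·2 + 1·1 + 1·2 = 6.

6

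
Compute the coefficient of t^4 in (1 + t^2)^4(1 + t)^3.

18

(1 + t^2)^4 has coefficients 1,0,4,0,6 for degrees 0…4.
(1 + t)^3 has coefficients 1,3,3,1,0 for degrees 0…4.
[t^4] = 1·0 + 4·3 + 6·1 = 18.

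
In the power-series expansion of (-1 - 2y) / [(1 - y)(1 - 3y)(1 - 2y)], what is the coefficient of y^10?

-434677

Partial fractions give a closed form: a_n = (-3/2)·1^n + (-15/2)·3^n + (8)·2^n.
At n = 10: a_10 = -434677.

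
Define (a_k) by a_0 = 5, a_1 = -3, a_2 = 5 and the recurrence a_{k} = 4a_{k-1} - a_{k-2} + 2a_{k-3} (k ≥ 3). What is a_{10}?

The ordinary generating function has denominator 1 - 4x + x^2 - 2x^3.
Iterating the recurrence: a_0,…,a_{10} = 5, -3, 5, 33, 121, 461, 1789, 6937, 26881, 104165, 403653.

403653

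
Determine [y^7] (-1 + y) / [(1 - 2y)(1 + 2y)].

64

The denominator gives the recurrence a_n = 4a_(n−2) for n ≥ 3; the numerator fixes a_0 = -1, a_1 = 1, a_2 = -4.
Iterating: -1, 1, -4, 4, -16, 16, -64, 64, so a_7 = 64.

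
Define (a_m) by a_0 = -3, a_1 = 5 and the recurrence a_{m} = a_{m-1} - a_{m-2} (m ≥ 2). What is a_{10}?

-5

The ordinary generating function has denominator 1 - z + z^2.
Iterating the recurrence: a_0,…,a_{10} = -3, 5, 8, 3, -5, -8, -3, 5, 8, 3, -5.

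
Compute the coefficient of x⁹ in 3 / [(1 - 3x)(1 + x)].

44286

Partial fractions give a closed form: a_n = (9/4)·3^n + (3/4)·(-1)^n.
At n = 9: a_9 = 44286.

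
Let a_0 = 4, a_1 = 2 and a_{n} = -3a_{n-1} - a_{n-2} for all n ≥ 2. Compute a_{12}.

The ordinary generating function has denominator 1 + 3y + y^2.
Iterating the recurrence: a_0,…,a_{12} = 4, 2, -10, 28, -74, 194, -508, 1330, -3482, 9116, -23866, 62482, -163580.

-163580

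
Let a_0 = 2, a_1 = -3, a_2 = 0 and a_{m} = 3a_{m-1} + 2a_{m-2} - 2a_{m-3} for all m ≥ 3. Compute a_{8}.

-3568

The ordinary generating function has denominator 1 - 3t - 2t^2 + 2t^3.
Iterating the recurrence: a_0,…,a_{8} = 2, -3, 0, -10, -24, -92, -304, -1048, -3568.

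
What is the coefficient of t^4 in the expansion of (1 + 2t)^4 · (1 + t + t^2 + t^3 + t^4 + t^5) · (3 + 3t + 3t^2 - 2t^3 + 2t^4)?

521

(1 + 2t)^4 has coefficients 1,8,24,32,16 for degrees 0…4.
(1 + t + t^2 + t^3 + t^4 + t^5) has coefficients 1,1,1,1,1 for degrees 0…4.
Finally multiplying by (3 + 3t + 3t^2 - 2t^3 + 2t^4), the product of all factors after the first has coefficients 3,6,9,7,9 for degrees 0…4.
[t^4] = 1·9 + 8·7 + 24·9 + 32·6 + 16·3 = 521.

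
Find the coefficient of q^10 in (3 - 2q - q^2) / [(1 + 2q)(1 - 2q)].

The denominator gives the recurrence a_n = 4a_(n−2) for n ≥ 3; the numerator fixes a_0 = 3, a_1 = -2, a_2 = 11.
Iterating: 3, -2, 11, -8, 44, -32, 176, -128, 704, -512, 2816, so a_10 = 2816.

2816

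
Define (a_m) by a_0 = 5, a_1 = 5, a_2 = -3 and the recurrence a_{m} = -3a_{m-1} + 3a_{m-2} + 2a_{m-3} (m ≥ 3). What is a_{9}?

71122

The ordinary generating function has denominator 1 + 3x - 3x^2 - 2x^3.
Iterating the recurrence: a_0,…,a_{9} = 5, 5, -3, 34, -101, 399, -1432, 5291, -19371, 71122.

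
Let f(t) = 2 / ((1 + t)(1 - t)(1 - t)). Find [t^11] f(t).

The denominator gives the recurrence a_n = a_(n−1) + a_(n−2) − a_(n−3) for n ≥ 3; the numerator fixes a_0 = 2, a_1 = 2, a_2 = 4.
Iterating: 2, 2, 4, 4, 6, 6, 8, 8, 10, 10, 12, 12, so a_11 = 12.

12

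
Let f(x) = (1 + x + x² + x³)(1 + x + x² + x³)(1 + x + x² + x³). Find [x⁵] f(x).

12

(1 + x + x² + x³) has coefficients 1,1,1,1 for degrees 0…3.
(1 + x + x² + x³) has coefficients 1,1,1,1,0,0 for degrees 0…5.
Finally multiplying by (1 + x + x² + x³), the product of all factors after the first has coefficients 1,2,3,4,3,2 for degrees 0…5.
[x⁵] = 1·2 + 1·3 + 1·4 + 1·3 = 12.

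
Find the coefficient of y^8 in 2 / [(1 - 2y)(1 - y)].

1022

The denominator gives the recurrence a_n = 3a_(n−1) − 2a_(n−2) for n ≥ 2; the numerator fixes a_0 = 2, a_1 = 6.
Iterating: 2, 6, 14, 30, 62, 126, 254, 510, 1022, so a_8 = 1022.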